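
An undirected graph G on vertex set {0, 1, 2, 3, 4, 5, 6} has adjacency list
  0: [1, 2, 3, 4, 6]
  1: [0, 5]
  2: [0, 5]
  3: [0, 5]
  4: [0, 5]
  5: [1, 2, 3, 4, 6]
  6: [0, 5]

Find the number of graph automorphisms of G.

240

The vertices split by degree into {0, 5} (degree 5) and {1, 2, 3, 4, 6} (degree 2); every edge runs between the two parts, so G is the complete bipartite graph K_{2,5}. The parts have unequal sizes, so no automorphism swaps them; each part is permuted independently, giving S_2 × S_5 of order 2!·5! = 240.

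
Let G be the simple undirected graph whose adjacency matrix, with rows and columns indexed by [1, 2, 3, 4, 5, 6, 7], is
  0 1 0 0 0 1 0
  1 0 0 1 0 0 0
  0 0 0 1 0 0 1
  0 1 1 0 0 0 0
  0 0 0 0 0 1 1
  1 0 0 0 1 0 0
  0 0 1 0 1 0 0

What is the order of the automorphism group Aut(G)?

14

Every vertex has degree 2 and the graph is connected, so G is the 7-cycle C_7. The automorphisms of the 7-cycle are exactly the symmetries of a regular 7-gon: the dihedral group D_7, |D_7| = 14.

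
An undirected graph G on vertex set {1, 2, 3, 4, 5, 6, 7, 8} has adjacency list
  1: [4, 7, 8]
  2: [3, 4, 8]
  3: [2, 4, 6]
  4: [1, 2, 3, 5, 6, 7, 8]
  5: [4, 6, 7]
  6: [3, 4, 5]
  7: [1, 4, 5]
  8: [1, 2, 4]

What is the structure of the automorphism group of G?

the dihedral group of order 14

Vertex 4 is the unique vertex of degree 7; the remaining 7 vertices each have degree 3 and induce a cycle, so G is the wheel on 8 vertices with hub 4. With the hub fixed, the remaining symmetry is that of the rim cycle C_7, giving the dihedral group D_7.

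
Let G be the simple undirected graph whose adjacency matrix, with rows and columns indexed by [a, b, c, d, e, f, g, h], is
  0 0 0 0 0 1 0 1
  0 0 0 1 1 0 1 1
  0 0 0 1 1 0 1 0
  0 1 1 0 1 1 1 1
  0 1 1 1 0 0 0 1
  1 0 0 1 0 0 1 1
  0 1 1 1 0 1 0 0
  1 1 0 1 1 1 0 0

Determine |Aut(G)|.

Degrees alone do not determine every vertex (e.g. b and e both have degree 4), but their neighbour-degree multisets differ: N(b) has degrees [4, 4, 5, 6] while N(e) has degrees [3, 4, 5, 6]. Repeating this refinement separates all vertices, so the only automorphism is the identity.

1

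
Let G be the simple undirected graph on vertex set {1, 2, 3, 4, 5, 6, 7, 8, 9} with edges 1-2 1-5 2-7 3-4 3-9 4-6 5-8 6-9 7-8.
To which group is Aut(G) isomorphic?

G has two connected components, {1, 2, 5, 7, 8} and {3, 4, 6, 9}; each is 2-regular, so G = C_5 ⊔ C_4. The components are non-isomorphic (different sizes), so Aut(G) = Aut(C_4) × Aut(C_5) = D_4 × D_5 of order 8·10 = 80.

D_4 × D_5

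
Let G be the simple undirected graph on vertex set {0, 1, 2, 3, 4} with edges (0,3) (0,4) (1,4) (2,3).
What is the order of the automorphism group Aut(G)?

2

The degree sequence is [2, 1, 1, 2, 2]; the two degree-1 vertices 1 and 2 are the ends of a path, so G = P_5. The only nontrivial automorphism of a path is the end-to-end reflection, so Aut(G) ≅ Z_2.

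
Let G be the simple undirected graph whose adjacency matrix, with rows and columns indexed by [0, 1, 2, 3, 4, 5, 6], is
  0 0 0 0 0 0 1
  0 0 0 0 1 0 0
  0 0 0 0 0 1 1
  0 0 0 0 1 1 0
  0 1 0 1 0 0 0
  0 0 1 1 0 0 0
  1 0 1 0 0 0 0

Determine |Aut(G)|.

2

The degree sequence is [1, 1, 2, 2, 2, 2, 2]; the two degree-1 vertices 0 and 1 are the ends of a path, so G = P_7. The only nontrivial automorphism of a path is the end-to-end reflection, so Aut(G) ≅ Z_2.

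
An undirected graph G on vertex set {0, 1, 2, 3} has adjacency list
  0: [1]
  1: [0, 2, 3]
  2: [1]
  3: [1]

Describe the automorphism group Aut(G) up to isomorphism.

the symmetric group on 3 letters

Vertex 1 has degree 3 and every other vertex has degree 1, so G is the star K_{1,3} with centre 1. Any automorphism fixes the centre and permutes the 3 leaves freely, so Aut(G) ≅ S_3 of order 3! = 6.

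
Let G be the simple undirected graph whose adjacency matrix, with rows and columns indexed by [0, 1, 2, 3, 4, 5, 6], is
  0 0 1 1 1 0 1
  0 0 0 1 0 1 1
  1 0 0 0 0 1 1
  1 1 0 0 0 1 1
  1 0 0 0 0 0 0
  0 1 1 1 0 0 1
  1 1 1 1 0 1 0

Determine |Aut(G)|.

The degree sequence is [4, 3, 3, 4, 1, 4, 5]. Checking the degree-preserving permutations of the vertex set shows that none except the identity preserves every edge, so Aut(G) is trivial.

1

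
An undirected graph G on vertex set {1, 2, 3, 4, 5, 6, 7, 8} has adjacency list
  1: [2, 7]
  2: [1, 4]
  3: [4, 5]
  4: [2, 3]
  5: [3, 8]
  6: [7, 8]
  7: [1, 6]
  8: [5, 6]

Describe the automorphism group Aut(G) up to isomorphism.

G is 2-regular and connected on 8 vertices, i.e. the cycle C_8. C_8 has 8 rotations and 8 reflections, so Aut(C_8) ≅ D_8 of order 16.

D_8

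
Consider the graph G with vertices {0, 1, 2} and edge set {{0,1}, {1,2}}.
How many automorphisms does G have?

The degree sequence is [1, 2, 1]; the two degree-1 vertices 0 and 2 are the ends of a path, so G = P_3. The only nontrivial automorphism of a path is the end-to-end reflection, so Aut(G) ≅ Z_2.

2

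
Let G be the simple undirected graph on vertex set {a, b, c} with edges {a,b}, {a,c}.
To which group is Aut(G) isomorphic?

The degree sequence is [2, 1, 1]; the two degree-1 vertices b and c are the ends of a path, so G = P_3. A path has exactly one nontrivial symmetry — reversal — giving Aut(G) of order 2.

C_2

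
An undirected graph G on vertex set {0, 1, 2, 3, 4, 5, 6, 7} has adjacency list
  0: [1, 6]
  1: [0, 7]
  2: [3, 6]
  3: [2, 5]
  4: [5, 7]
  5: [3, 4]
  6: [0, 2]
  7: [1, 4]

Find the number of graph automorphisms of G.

16

G is 2-regular and connected on 8 vertices, i.e. the cycle C_8. The automorphisms of the 8-cycle are exactly the symmetries of a regular 8-gon: the dihedral group D_8, |D_8| = 16.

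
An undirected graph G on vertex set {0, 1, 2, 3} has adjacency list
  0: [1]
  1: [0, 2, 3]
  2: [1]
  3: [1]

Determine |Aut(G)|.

Vertex 1 has degree 3 and every other vertex has degree 1, so G is the star K_{1,3} with centre 1. Any automorphism fixes the centre and permutes the 3 leaves freely, so Aut(G) ≅ S_3 of order 3! = 6.

6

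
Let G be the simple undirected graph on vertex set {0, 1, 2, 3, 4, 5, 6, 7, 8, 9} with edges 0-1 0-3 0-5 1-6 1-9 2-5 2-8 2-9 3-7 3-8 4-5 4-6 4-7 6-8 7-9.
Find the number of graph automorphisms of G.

G is 3-regular on 10 vertices with no triangles and no 4-cycles (girth 5): this is the Petersen graph. It is a classical fact that the Petersen graph has automorphism group S_5 (order 120), arising from its description as the Kneser graph K(5,2).

120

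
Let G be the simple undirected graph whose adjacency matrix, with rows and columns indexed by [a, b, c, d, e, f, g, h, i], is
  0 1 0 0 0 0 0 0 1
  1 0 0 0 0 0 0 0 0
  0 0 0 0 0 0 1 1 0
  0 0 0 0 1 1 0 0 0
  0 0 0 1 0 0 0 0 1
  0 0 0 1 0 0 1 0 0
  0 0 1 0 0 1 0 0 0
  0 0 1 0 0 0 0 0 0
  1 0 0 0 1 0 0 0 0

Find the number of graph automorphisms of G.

2

The degree sequence is [2, 1, 2, 2, 2, 2, 2, 1, 2]; the two degree-1 vertices b and h are the ends of a path, so G = P_9. A path has exactly one nontrivial symmetry — reversal — giving Aut(G) of order 2.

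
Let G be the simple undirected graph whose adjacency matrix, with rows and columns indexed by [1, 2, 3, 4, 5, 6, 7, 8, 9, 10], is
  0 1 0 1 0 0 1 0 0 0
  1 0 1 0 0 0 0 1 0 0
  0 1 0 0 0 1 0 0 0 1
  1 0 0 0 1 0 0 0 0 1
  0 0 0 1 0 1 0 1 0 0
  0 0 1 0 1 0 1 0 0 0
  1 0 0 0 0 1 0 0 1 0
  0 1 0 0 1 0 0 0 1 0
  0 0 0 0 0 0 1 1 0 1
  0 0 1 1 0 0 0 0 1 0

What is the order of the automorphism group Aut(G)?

G is 3-regular on 10 vertices with no triangles and no 4-cycles (girth 5): this is the Petersen graph. It is a classical fact that the Petersen graph has automorphism group S_5 (order 120), arising from its description as the Kneser graph K(5,2).

120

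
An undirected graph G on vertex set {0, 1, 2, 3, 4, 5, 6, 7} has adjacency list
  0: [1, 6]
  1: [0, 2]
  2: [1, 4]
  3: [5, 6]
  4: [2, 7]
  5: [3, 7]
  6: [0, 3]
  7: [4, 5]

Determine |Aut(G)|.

16

Every vertex has degree 2 and the graph is connected, so G is the 8-cycle C_8. The automorphisms of the 8-cycle are exactly the symmetries of a regular 8-gon: the dihedral group D_8, |D_8| = 16.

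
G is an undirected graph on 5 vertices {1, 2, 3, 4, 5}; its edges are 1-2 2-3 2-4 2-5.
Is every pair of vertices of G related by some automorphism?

Vertex 2 is the only vertex of degree 4, so every automorphism fixes it; G is not vertex-transitive.

No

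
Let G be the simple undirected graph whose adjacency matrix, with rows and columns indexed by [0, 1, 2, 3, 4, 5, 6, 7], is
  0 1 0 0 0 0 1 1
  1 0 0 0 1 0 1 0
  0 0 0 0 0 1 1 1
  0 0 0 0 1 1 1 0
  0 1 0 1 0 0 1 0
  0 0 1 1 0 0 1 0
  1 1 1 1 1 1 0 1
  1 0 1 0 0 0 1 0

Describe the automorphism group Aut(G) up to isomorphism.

Vertex 6 is the unique vertex of degree 7; the remaining 7 vertices each have degree 3 and induce a cycle, so G is the wheel on 8 vertices with hub 6. Every automorphism fixes the hub and acts on the rim 7-cycle, so Aut(G) ≅ Aut(C_7) = D_7 of order 14.

D_7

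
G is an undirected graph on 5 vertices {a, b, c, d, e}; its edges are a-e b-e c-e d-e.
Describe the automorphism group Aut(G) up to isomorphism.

S_4

Vertex e has degree 4 and every other vertex has degree 1, so G is the star K_{1,4} with centre e. The 4 leaves are pairwise interchangeable while the centre is fixed, giving Aut(G) = S_4.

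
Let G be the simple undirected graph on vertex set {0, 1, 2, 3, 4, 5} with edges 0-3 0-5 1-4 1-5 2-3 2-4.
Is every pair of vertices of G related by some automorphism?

G is 2-regular and connected on 6 vertices, i.e. the cycle C_6. C_6 has 6 rotations and 6 reflections, so Aut(C_6) ≅ D_6 of order 12. Under this action every vertex can be carried to every other, so G is vertex-transitive.

Yes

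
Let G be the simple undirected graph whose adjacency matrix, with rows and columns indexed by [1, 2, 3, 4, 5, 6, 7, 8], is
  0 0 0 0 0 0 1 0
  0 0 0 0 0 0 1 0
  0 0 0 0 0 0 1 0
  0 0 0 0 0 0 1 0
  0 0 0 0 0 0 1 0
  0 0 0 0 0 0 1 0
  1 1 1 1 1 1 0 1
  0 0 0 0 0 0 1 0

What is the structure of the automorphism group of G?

Vertex 7 has degree 7 and every other vertex has degree 1, so G is the star K_{1,7} with centre 7. The 7 leaves are pairwise interchangeable while the centre is fixed, giving Aut(G) = S_7.

S_7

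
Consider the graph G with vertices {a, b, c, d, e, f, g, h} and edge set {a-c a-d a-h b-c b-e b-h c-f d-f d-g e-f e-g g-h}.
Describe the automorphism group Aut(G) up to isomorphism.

the hyperoctahedral group B_3

G is 3-regular and bipartite on 2^3 = 8 vertices with girth 4; it is the hypercube graph Q_3. The symmetry group of the 3-cube is the hyperoctahedral group B_3 = Z_2 ≀ S_3, of order 2^3·3! = 48.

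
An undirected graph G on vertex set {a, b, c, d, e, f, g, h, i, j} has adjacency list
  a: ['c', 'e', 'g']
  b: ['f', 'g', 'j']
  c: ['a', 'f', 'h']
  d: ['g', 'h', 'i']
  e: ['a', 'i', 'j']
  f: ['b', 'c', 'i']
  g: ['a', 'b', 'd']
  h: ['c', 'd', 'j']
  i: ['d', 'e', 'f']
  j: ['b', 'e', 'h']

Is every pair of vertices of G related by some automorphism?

G is 3-regular on 10 vertices with no triangles and no 4-cycles (girth 5): this is the Petersen graph. Viewing the Petersen graph as the Kneser graph K(5,2) — vertices are 2-subsets of {1,…,5}, edges join disjoint pairs — its automorphisms are exactly the permutations of the 5-element set, so Aut ≅ S_5 of order 120. This group acts transitively on the 10 vertices.

Yes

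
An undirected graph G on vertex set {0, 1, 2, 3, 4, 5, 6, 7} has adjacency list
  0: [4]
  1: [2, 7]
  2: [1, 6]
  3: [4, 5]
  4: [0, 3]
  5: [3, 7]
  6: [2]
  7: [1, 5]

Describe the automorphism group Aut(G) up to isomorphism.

the cyclic group of order 2

The degree sequence is [1, 2, 2, 2, 2, 2, 1, 2]; the two degree-1 vertices 0 and 6 are the ends of a path, so G = P_8. A path has exactly one nontrivial symmetry — reversal — giving Aut(G) of order 2.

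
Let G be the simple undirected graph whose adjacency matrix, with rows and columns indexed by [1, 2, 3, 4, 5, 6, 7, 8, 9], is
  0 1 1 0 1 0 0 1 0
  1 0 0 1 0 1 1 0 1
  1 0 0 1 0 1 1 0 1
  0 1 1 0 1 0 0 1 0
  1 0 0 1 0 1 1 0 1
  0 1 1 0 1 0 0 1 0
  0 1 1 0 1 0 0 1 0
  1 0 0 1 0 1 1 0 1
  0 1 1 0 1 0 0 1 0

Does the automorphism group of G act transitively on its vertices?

Automorphisms preserve degree, but G has vertices of degree 4 and vertices of degree 5; no automorphism maps one to the other, so G is not vertex-transitive.

No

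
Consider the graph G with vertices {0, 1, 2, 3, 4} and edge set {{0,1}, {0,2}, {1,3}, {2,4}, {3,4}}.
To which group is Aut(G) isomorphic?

G is 2-regular and connected on 5 vertices, i.e. the cycle C_5. C_5 has 5 rotations and 5 reflections, so Aut(C_5) ≅ D_5 of order 10.

D_5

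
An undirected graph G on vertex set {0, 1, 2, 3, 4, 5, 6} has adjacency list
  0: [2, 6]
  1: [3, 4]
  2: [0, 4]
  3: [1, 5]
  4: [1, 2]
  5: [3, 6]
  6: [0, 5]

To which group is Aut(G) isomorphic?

D_7

Every vertex has degree 2 and the graph is connected, so G is the 7-cycle C_7. C_7 has 7 rotations and 7 reflections, so Aut(C_7) ≅ D_7 of order 14.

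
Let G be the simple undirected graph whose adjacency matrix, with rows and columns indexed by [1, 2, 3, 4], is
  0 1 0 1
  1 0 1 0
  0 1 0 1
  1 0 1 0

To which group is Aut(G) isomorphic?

the hyperoctahedral group B_2

G is 2-regular and bipartite on 2^2 = 4 vertices with girth 4; it is the hypercube graph Q_2. Aut(Q_2) consists of the signed permutations of the 2 coordinate axes: 2! permutations times 2^2 sign flips, so |Aut| = 2^2·2! = 8.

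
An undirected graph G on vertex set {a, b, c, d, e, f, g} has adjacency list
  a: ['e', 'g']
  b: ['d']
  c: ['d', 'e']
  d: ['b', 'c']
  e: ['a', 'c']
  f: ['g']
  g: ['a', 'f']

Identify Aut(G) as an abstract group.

The degree sequence is [2, 1, 2, 2, 2, 1, 2]; the two degree-1 vertices b and f are the ends of a path, so G = P_7. The only nontrivial automorphism of a path is the end-to-end reflection, so Aut(G) ≅ Z_2.

the cyclic group of order 2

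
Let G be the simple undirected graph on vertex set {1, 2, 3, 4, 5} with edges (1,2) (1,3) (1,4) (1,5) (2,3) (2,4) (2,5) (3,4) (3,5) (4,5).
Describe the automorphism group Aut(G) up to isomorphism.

the symmetric group on 5 letters

Every vertex has degree 4, so G is the complete graph K_5. Every bijection on the vertex set is an automorphism of K_5; hence Aut(K_5) ≅ S_5, order 120.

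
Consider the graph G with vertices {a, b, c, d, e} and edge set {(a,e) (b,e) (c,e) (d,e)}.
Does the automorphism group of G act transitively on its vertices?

No

Vertex e is the only vertex of degree 4, so every automorphism fixes it; G is not vertex-transitive.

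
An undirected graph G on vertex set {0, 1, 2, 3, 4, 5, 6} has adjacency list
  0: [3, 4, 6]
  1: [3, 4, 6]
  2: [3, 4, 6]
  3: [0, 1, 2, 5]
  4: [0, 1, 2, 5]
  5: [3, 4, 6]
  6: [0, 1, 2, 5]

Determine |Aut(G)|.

The vertices split by degree into {3, 4, 6} (degree 4) and {0, 1, 2, 5} (degree 3); every edge runs between the two parts, so G is the complete bipartite graph K_{3,4}. The parts have unequal sizes, so no automorphism swaps them; each part is permuted independently, giving S_3 × S_4 of order 3!·4! = 144.

144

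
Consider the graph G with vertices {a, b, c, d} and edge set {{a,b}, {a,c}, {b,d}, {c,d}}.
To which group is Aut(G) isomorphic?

G is 2-regular and bipartite on 2^2 = 4 vertices with girth 4; it is the hypercube graph Q_2. Aut(Q_2) consists of the signed permutations of the 2 coordinate axes: 2! permutations times 2^2 sign flips, so |Aut| = 2^2·2! = 8.

the dihedral group of order 8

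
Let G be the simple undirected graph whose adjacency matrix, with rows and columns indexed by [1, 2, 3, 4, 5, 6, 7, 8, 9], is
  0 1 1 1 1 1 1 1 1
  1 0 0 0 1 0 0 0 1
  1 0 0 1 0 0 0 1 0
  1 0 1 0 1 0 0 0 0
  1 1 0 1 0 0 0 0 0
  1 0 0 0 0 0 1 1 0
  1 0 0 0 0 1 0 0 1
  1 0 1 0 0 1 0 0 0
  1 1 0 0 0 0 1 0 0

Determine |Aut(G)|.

Vertex 1 is the unique vertex of degree 8; the remaining 8 vertices each have degree 3 and induce a cycle, so G is the wheel on 9 vertices with hub 1. With the hub fixed, the remaining symmetry is that of the rim cycle C_8, giving the dihedral group D_8.

16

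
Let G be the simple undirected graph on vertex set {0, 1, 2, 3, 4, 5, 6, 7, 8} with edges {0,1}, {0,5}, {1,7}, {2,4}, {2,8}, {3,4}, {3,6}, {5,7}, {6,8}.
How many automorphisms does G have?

G has two connected components, {2, 3, 4, 6, 8} and {0, 1, 5, 7}; each is 2-regular, so G = C_5 ⊔ C_4. No automorphism exchanges components of different sizes, hence Aut(G) is the direct product D_4 × D_5, order 80.

80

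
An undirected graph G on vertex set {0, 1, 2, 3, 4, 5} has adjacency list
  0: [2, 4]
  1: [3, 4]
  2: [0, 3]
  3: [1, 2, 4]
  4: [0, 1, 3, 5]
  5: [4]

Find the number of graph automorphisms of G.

Degrees alone do not determine every vertex (e.g. 0 and 1 both have degree 2), but their neighbour-degree multisets differ: N(0) has degrees [2, 4] while N(1) has degrees [3, 4]. Repeating this refinement separates all vertices, so the only automorphism is the identity.

1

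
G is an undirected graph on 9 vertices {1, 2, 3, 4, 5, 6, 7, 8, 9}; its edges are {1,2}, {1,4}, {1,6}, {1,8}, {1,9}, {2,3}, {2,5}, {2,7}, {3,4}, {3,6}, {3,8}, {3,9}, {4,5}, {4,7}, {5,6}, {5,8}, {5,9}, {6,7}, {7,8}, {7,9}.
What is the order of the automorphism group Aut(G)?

2880

The vertices split by degree into {1, 3, 5, 7} (degree 5) and {2, 4, 6, 8, 9} (degree 4); every edge runs between the two parts, so G is the complete bipartite graph K_{4,5}. Automorphisms preserve the bipartition setwise (since the parts differ in size) and act as S_4 × S_5 within it; |Aut| = 2880.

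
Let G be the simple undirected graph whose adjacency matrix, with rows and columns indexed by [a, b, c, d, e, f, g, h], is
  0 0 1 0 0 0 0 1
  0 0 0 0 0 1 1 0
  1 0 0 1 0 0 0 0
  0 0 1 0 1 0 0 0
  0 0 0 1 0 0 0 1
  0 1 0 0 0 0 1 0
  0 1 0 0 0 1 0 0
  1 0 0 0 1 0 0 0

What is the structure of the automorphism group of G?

D_3 × D_5

G has two connected components, {a, c, d, e, h} and {b, f, g}; each is 2-regular, so G = C_5 ⊔ C_3. No automorphism exchanges components of different sizes, hence Aut(G) is the direct product D_3 × D_5, order 60.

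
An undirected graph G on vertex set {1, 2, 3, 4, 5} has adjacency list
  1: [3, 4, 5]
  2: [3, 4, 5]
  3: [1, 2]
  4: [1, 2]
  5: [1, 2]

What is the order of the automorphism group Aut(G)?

The vertices split by degree into {1, 2} (degree 3) and {3, 4, 5} (degree 2); every edge runs between the two parts, so G is the complete bipartite graph K_{2,3}. Automorphisms preserve the bipartition setwise (since the parts differ in size) and act as S_2 × S_3 within it; |Aut| = 12.

12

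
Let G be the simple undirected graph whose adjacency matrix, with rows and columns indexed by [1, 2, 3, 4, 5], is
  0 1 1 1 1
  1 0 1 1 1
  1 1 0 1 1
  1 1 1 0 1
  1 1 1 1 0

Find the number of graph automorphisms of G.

Every vertex has degree 4, so G is the complete graph K_5. Every bijection on the vertex set is an automorphism of K_5; hence Aut(K_5) ≅ S_5, order 120.

120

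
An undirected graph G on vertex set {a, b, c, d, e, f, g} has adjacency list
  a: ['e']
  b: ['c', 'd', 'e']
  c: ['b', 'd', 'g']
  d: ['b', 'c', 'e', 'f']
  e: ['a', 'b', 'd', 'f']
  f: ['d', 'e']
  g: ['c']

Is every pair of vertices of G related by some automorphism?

Vertex f is the only vertex of degree 2, so every automorphism fixes it; G is not vertex-transitive.

No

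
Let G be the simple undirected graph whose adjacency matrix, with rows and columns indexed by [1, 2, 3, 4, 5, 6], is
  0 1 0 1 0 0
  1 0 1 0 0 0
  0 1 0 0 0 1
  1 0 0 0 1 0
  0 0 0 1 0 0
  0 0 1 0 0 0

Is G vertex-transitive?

Automorphisms preserve degree, but G has vertices of degree 1 and vertices of degree 2; no automorphism maps one to the other, so G is not vertex-transitive.

No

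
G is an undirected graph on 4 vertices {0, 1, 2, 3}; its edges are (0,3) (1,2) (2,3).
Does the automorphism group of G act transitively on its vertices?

Automorphisms preserve degree, but G has vertices of degree 1 and vertices of degree 2; no automorphism maps one to the other, so G is not vertex-transitive.

No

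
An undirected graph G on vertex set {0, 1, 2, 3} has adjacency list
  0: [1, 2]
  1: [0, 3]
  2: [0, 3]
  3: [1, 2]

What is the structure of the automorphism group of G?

(S_2 × S_2) ⋊ Z_2

G is 2-regular and bipartite with parts {1, 2} and {0, 3} (each part is independent and every cross-pair is an edge), so G = K_{2,2}. Aut(K_{2,2}) is the wreath product S_2 ≀ Z_2: permute within each part, then optionally swap the parts; |Aut| = 2·(2!)² = 8.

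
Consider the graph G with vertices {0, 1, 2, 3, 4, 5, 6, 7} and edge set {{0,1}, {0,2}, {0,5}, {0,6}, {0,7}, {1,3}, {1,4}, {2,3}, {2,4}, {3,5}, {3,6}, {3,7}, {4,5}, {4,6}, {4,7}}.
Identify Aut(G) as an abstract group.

S_5 × S_3

The vertices split by degree into {0, 3, 4} (degree 5) and {1, 2, 5, 6, 7} (degree 3); every edge runs between the two parts, so G is the complete bipartite graph K_{3,5}. Automorphisms preserve the bipartition setwise (since the parts differ in size) and act as S_5 × S_3 within it; |Aut| = 720.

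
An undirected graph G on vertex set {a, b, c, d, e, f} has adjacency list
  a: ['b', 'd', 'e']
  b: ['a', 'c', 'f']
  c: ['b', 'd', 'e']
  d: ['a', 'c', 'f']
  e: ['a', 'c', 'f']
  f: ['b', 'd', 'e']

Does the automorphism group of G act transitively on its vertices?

Yes

G is 3-regular and bipartite with parts {a, c, f} and {b, d, e} (each part is independent and every cross-pair is an edge), so G = K_{3,3}. Each part can be permuted independently (S_3 × S_3) and the two equal-size parts can also be swapped, giving (S_3 × S_3) ⋊ Z_2 of order 2·(3!)² = 72. Under this action every vertex can be carried to every other, so G is vertex-transitive.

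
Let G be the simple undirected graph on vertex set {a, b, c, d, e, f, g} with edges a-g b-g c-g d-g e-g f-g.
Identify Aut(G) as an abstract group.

the symmetric group on 6 letters

Vertex g has degree 6 and every other vertex has degree 1, so G is the star K_{1,6} with centre g. Any automorphism fixes the centre and permutes the 6 leaves freely, so Aut(G) ≅ S_6 of order 6! = 720.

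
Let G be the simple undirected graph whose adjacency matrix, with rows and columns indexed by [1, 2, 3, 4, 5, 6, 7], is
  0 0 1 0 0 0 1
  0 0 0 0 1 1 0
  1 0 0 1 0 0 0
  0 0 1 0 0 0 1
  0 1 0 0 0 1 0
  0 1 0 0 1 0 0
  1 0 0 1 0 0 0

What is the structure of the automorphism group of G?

D_4 × D_3

G has two connected components, {1, 3, 4, 7} and {2, 5, 6}; each is 2-regular, so G = C_4 ⊔ C_3. No automorphism exchanges components of different sizes, hence Aut(G) is the direct product D_4 × D_3, order 48.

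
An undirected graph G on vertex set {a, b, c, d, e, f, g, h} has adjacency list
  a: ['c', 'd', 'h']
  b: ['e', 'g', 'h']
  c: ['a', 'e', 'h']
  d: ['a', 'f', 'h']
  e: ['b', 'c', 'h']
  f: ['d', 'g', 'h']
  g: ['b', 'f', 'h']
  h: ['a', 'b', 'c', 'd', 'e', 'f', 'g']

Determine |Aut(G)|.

14

Vertex h is the unique vertex of degree 7; the remaining 7 vertices each have degree 3 and induce a cycle, so G is the wheel on 8 vertices with hub h. Every automorphism fixes the hub and acts on the rim 7-cycle, so Aut(G) ≅ Aut(C_7) = D_7 of order 14.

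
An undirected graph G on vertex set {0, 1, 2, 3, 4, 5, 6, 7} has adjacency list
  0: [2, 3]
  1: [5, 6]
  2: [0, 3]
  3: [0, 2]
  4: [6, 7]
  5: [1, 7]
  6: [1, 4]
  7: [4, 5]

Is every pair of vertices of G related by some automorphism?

G has two connected components, {1, 4, 5, 6, 7} and {0, 2, 3}; each is 2-regular, so G = C_5 ⊔ C_3. The orbit of 0 under Aut(G) is {0, 2, 3}, which does not contain 1, so G is not vertex-transitive.

No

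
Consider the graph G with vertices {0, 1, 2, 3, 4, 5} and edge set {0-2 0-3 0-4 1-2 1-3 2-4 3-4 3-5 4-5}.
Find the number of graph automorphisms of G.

1

Degrees alone do not determine every vertex (e.g. 0 and 2 both have degree 3), but their neighbour-degree multisets differ: N(0) has degrees [3, 4, 4] while N(2) has degrees [2, 3, 4]. Repeating this refinement separates all vertices, so the only automorphism is the identity.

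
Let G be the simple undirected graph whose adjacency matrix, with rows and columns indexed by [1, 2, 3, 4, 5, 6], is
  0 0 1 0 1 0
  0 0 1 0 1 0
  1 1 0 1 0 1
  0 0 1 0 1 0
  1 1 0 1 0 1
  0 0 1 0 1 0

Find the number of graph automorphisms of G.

The vertices split by degree into {3, 5} (degree 4) and {1, 2, 4, 6} (degree 2); every edge runs between the two parts, so G is the complete bipartite graph K_{2,4}. Automorphisms preserve the bipartition setwise (since the parts differ in size) and act as S_2 × S_4 within it; |Aut| = 48.

48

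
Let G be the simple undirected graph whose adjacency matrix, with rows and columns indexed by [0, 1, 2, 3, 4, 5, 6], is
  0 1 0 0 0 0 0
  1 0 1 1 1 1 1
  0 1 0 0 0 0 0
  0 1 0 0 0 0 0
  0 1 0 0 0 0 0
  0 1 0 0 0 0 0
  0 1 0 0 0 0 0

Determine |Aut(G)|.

Vertex 1 has degree 6 and every other vertex has degree 1, so G is the star K_{1,6} with centre 1. The 6 leaves are pairwise interchangeable while the centre is fixed, giving Aut(G) = S_6.

720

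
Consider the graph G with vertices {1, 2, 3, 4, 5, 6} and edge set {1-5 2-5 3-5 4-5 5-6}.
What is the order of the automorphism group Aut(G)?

120

Vertex 5 has degree 5 and every other vertex has degree 1, so G is the star K_{1,5} with centre 5. Any automorphism fixes the centre and permutes the 5 leaves freely, so Aut(G) ≅ S_5 of order 5! = 120.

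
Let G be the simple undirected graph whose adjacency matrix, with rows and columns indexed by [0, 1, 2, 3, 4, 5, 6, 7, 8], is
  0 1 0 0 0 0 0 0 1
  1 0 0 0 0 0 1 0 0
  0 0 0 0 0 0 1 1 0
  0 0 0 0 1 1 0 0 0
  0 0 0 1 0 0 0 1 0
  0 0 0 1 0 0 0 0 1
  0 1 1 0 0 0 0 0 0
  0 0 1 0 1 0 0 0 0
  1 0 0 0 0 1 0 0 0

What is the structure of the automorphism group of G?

the dihedral group of order 18

G is 2-regular and connected on 9 vertices, i.e. the cycle C_9. C_9 has 9 rotations and 9 reflections, so Aut(C_9) ≅ D_9 of order 18.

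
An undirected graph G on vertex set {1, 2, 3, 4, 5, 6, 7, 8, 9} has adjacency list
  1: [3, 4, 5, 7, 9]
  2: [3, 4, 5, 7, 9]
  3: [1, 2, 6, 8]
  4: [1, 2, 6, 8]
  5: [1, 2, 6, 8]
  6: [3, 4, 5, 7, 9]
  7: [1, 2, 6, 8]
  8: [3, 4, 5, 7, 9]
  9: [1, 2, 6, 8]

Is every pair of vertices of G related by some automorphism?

Automorphisms preserve degree, but G has vertices of degree 4 and vertices of degree 5; no automorphism maps one to the other, so G is not vertex-transitive.

No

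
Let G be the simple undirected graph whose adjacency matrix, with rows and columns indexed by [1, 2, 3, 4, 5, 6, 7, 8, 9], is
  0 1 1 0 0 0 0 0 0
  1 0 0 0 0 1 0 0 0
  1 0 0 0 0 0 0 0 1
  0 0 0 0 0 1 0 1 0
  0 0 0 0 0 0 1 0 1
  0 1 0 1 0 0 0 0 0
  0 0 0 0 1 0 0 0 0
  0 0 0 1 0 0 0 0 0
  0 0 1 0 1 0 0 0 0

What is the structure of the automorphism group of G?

The degree sequence is [2, 2, 2, 2, 2, 2, 1, 1, 2]; the two degree-1 vertices 7 and 8 are the ends of a path, so G = P_9. A path has exactly one nontrivial symmetry — reversal — giving Aut(G) of order 2.

C_2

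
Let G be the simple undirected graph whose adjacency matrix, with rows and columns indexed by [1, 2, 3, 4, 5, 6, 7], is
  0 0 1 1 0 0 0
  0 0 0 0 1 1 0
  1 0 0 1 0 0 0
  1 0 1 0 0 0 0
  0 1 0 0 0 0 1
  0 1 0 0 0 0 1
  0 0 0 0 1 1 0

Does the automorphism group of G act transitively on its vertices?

No

G has two connected components, {2, 5, 6, 7} and {1, 3, 4}; each is 2-regular, so G = C_4 ⊔ C_3. The orbit of 1 under Aut(G) is {1, 3, 4}, which does not contain 2, so G is not vertex-transitive.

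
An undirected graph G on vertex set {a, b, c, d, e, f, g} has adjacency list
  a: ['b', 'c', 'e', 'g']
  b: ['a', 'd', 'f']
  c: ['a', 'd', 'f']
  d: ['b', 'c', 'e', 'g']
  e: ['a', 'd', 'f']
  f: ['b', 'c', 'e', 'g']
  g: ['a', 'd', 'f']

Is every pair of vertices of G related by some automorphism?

No

Automorphisms preserve degree, but G has vertices of degree 3 and vertices of degree 4; no automorphism maps one to the other, so G is not vertex-transitive.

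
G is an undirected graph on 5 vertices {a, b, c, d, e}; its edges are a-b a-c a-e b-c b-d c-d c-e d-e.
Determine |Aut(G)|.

8

Vertex c is the unique vertex of degree 4; the remaining 4 vertices each have degree 3 and induce a cycle, so G is the wheel on 5 vertices with hub c. Every automorphism fixes the hub and acts on the rim 4-cycle, so Aut(G) ≅ Aut(C_4) = D_4 of order 8.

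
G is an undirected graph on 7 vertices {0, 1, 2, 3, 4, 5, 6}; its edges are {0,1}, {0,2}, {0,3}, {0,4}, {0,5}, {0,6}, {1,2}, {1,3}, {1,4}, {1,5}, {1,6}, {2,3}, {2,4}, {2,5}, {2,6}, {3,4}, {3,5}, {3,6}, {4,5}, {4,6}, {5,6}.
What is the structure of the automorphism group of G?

S_7

All 7 vertices are pairwise adjacent: G = K_7. Any permutation of the 7 vertices preserves K_7, so Aut(K_7) = S_7 of order 7! = 5040.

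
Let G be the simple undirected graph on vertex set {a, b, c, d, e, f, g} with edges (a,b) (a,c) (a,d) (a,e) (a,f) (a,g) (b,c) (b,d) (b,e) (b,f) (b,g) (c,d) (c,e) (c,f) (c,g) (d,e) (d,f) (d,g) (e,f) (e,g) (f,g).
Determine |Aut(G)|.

All 7 vertices are pairwise adjacent: G = K_7. Every bijection on the vertex set is an automorphism of K_7; hence Aut(K_7) ≅ S_7, order 5040.

5040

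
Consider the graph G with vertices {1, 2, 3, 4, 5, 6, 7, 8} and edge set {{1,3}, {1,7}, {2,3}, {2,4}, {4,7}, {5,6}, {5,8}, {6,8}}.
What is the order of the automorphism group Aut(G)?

60

G has two connected components, {1, 2, 3, 4, 7} and {5, 6, 8}; each is 2-regular, so G = C_5 ⊔ C_3. No automorphism exchanges components of different sizes, hence Aut(G) is the direct product D_5 × D_3, order 60.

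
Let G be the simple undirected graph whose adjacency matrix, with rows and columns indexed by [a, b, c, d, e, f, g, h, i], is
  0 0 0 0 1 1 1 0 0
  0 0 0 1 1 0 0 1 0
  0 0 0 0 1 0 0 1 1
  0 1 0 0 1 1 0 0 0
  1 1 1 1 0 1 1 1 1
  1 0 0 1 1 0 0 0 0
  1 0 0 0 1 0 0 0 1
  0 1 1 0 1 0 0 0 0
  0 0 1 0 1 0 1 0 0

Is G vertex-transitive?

Vertex e is the only vertex of degree 8, so every automorphism fixes it; G is not vertex-transitive.

No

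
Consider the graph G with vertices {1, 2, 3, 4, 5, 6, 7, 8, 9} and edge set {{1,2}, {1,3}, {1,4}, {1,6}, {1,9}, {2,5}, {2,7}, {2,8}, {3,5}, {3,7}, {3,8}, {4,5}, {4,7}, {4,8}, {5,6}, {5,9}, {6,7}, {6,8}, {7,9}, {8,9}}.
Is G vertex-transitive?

No

Automorphisms preserve degree, but G has vertices of degree 4 and vertices of degree 5; no automorphism maps one to the other, so G is not vertex-transitive.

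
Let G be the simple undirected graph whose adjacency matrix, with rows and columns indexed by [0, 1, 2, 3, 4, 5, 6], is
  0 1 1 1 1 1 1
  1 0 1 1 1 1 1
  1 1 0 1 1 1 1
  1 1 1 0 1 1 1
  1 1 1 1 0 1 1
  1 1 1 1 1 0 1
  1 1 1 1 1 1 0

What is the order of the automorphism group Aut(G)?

5040

Every vertex has degree 6, so G is the complete graph K_7. Any permutation of the 7 vertices preserves K_7, so Aut(K_7) = S_7 of order 7! = 5040.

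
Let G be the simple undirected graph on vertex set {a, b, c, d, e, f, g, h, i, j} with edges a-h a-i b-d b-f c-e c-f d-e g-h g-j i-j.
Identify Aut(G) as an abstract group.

D_5 ≀ Z_2

G has two connected components, {b, c, d, e, f} and {a, g, h, i, j}; each is 2-regular, so G = C_5 ⊔ C_5. With two isomorphic components, Aut(G) = Aut(C_5) ≀ S_2 = (D_5 × D_5) ⋊ Z_2: permute each cycle by D_5, then optionally swap the two cycles. Order 2·(2·5)² = 200.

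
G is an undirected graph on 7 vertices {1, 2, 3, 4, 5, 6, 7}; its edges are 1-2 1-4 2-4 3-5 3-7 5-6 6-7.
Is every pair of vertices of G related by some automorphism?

G has two connected components, {3, 5, 6, 7} and {1, 2, 4}; each is 2-regular, so G = C_4 ⊔ C_3. The orbit of 1 under Aut(G) is {1, 2, 4}, which does not contain 3, so G is not vertex-transitive.

No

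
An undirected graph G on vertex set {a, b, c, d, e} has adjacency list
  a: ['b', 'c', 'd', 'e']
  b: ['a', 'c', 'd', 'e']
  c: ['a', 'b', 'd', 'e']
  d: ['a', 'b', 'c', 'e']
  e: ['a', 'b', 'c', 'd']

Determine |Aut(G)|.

All 5 vertices are pairwise adjacent: G = K_5. Any permutation of the 5 vertices preserves K_5, so Aut(K_5) = S_5 of order 5! = 120.

120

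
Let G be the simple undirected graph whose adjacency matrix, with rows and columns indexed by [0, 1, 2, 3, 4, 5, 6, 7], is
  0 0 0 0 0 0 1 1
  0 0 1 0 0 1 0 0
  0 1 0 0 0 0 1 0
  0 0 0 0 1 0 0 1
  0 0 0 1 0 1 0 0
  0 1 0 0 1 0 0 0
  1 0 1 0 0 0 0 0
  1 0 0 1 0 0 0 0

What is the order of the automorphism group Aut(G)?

Every vertex has degree 2 and the graph is connected, so G is the 8-cycle C_8. C_8 has 8 rotations and 8 reflections, so Aut(C_8) ≅ D_8 of order 16.

16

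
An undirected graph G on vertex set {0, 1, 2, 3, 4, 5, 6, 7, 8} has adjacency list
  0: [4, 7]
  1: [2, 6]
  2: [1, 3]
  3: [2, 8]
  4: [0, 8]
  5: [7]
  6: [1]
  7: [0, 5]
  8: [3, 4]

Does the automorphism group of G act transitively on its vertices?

Automorphisms preserve degree, but G has vertices of degree 1 and vertices of degree 2; no automorphism maps one to the other, so G is not vertex-transitive.

No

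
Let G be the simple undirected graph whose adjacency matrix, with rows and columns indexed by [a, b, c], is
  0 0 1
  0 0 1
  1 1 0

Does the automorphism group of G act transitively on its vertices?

Vertex c is the only vertex of degree 2, so every automorphism fixes it; G is not vertex-transitive.

No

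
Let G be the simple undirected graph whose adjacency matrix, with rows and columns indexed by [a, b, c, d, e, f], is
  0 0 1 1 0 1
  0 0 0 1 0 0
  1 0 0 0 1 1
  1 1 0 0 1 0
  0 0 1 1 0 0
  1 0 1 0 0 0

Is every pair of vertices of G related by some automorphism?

No

Vertex b is the only vertex of degree 1, so every automorphism fixes it; G is not vertex-transitive.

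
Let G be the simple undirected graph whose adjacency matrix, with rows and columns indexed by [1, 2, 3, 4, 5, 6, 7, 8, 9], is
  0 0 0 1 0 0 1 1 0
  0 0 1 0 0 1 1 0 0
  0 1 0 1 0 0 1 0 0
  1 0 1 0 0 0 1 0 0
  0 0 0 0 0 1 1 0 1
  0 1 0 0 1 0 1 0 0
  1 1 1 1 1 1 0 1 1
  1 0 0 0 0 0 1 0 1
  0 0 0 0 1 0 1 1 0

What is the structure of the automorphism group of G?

Vertex 7 is the unique vertex of degree 8; the remaining 8 vertices each have degree 3 and induce a cycle, so G is the wheel on 9 vertices with hub 7. With the hub fixed, the remaining symmetry is that of the rim cycle C_8, giving the dihedral group D_8.

the dihedral group of order 16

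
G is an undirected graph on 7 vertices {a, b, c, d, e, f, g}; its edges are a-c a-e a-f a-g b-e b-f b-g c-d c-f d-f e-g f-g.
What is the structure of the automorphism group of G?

The degree sequence is [4, 3, 3, 2, 3, 5, 4]. Checking the degree-preserving permutations of the vertex set shows that none except the identity preserves every edge, so Aut(G) is trivial.

1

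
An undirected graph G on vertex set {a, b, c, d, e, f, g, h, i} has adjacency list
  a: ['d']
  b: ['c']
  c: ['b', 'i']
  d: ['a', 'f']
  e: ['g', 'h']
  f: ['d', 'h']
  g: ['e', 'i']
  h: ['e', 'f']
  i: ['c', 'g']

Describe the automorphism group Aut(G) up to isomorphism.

The degree sequence is [1, 1, 2, 2, 2, 2, 2, 2, 2]; the two degree-1 vertices a and b are the ends of a path, so G = P_9. The only nontrivial automorphism of a path is the end-to-end reflection, so Aut(G) ≅ Z_2.

C_2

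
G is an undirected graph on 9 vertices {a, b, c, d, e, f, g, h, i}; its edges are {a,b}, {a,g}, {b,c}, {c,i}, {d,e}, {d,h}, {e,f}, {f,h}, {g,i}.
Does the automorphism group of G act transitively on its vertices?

No

G has two connected components, {a, b, c, g, i} and {d, e, f, h}; each is 2-regular, so G = C_5 ⊔ C_4. The orbit of a under Aut(G) is {a, b, c, g, i}, which does not contain d, so G is not vertex-transitive.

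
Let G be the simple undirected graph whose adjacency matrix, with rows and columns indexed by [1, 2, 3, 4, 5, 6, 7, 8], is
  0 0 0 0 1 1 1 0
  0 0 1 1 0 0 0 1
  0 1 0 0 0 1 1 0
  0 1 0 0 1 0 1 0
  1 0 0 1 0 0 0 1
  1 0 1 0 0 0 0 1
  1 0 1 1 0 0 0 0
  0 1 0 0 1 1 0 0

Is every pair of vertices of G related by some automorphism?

Yes

G is 3-regular and bipartite on 2^3 = 8 vertices with girth 4; it is the hypercube graph Q_3. Aut(Q_3) consists of the signed permutations of the 3 coordinate axes: 3! permutations times 2^3 sign flips, so |Aut| = 2^3·3! = 48. This group acts transitively on the 8 vertices.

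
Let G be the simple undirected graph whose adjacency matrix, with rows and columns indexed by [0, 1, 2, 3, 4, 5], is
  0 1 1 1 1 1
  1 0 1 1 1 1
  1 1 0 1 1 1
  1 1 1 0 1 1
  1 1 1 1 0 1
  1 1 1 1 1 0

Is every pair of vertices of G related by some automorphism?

Yes

All 6 vertices are pairwise adjacent: G = K_6. Any permutation of the 6 vertices preserves K_6, so Aut(K_6) = S_6 of order 6! = 720. This group acts transitively on the 6 vertices.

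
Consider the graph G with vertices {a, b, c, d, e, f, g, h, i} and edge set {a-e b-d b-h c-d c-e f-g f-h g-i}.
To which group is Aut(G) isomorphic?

Z_2

The degree sequence is [1, 2, 2, 2, 2, 2, 2, 2, 1]; the two degree-1 vertices a and i are the ends of a path, so G = P_9. A path has exactly one nontrivial symmetry — reversal — giving Aut(G) of order 2.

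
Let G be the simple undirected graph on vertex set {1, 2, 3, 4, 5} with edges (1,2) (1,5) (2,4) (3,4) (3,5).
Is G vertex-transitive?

Yes

G is 2-regular and connected on 5 vertices, i.e. the cycle C_5. The automorphisms of the 5-cycle are exactly the symmetries of a regular 5-gon: the dihedral group D_5, |D_5| = 10. This group acts transitively on the 5 vertices.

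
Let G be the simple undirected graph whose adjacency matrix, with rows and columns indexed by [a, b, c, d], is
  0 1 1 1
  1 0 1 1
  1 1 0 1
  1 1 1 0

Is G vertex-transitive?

All 4 vertices are pairwise adjacent: G = K_4. Any permutation of the 4 vertices preserves K_4, so Aut(K_4) = S_4 of order 4! = 24. Under this action every vertex can be carried to every other, so G is vertex-transitive.

Yes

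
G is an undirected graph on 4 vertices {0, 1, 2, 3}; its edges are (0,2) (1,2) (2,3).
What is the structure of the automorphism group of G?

the symmetric group on 3 letters

Vertex 2 has degree 3 and every other vertex has degree 1, so G is the star K_{1,3} with centre 2. Any automorphism fixes the centre and permutes the 3 leaves freely, so Aut(G) ≅ S_3 of order 3! = 6.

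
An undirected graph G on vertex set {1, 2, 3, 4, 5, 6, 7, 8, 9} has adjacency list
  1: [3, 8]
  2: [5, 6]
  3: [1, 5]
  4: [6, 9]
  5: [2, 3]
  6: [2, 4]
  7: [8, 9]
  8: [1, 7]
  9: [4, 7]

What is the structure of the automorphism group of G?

D_9

G is 2-regular and connected on 9 vertices, i.e. the cycle C_9. The automorphisms of the 9-cycle are exactly the symmetries of a regular 9-gon: the dihedral group D_9, |D_9| = 18.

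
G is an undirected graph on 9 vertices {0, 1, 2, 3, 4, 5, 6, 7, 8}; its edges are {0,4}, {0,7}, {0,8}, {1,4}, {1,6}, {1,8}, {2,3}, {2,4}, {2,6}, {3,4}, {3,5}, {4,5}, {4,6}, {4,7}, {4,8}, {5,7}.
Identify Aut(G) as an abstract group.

D_8

Vertex 4 is the unique vertex of degree 8; the remaining 8 vertices each have degree 3 and induce a cycle, so G is the wheel on 9 vertices with hub 4. With the hub fixed, the remaining symmetry is that of the rim cycle C_8, giving the dihedral group D_8.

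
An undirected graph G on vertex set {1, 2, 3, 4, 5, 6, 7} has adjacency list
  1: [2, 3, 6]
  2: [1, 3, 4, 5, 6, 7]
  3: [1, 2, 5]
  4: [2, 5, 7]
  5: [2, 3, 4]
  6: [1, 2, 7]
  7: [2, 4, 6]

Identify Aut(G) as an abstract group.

D_6

Vertex 2 is the unique vertex of degree 6; the remaining 6 vertices each have degree 3 and induce a cycle, so G is the wheel on 7 vertices with hub 2. With the hub fixed, the remaining symmetry is that of the rim cycle C_6, giving the dihedral group D_6.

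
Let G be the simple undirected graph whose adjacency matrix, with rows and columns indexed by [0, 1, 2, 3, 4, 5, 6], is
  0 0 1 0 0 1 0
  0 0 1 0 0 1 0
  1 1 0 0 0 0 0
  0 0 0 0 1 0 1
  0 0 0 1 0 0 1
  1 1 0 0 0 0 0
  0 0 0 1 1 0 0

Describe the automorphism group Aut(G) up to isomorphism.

G has two connected components, {0, 1, 2, 5} and {3, 4, 6}; each is 2-regular, so G = C_4 ⊔ C_3. The components are non-isomorphic (different sizes), so Aut(G) = Aut(C_4) × Aut(C_3) = D_4 × D_3 of order 8·6 = 48.

D_4 × D_3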